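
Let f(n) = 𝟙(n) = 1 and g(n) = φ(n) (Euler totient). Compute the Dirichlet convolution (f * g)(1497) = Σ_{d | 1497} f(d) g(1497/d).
(𝟙 * φ)(1497) = 1497

Divisors of 1497: [1, 3, 499, 1497]. For each d | 1497:
  d = 1: 𝟙(1) · φ(1497/1) = 1 · 996 = 996
  d = 3: 𝟙(3) · φ(1497/3) = 1 · 498 = 498
  d = 499: 𝟙(499) · φ(1497/499) = 1 · 2 = 2
  d = 1497: 𝟙(1497) · φ(1497/1497) = 1 · 1 = 1
Summing: (𝟙 * φ)(1497) = 996 + 498 + 2 + 1 = 1497.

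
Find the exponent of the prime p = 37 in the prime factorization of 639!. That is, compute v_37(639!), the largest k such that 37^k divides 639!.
v_37(639!) = 17

Legendre's formula: v_p(n!) = Σ_{k ≥ 1} ⌊n / p^k⌋. For p = 37, n = 639, the terms are:
  ⌊639/37^1⌋ = ⌊639/37⌋ = 17
(the next term ⌊639/37^2⌋ = 0, terminating the sum). Summing: v_37(639!) = 17 = 17.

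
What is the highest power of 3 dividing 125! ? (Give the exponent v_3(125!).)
v_3(125!) = 59

Legendre's formula: v_p(n!) = Σ_{k ≥ 1} ⌊n / p^k⌋. For p = 3, n = 125, the terms are:
  ⌊125/3^1⌋ = ⌊125/3⌋ = 41
  ⌊125/3^2⌋ = ⌊125/9⌋ = 13
  ⌊125/3^3⌋ = ⌊125/27⌋ = 4
  ⌊125/3^4⌋ = ⌊125/81⌋ = 1
(the next term ⌊125/3^5⌋ = 0, terminating the sum). Summing: v_3(125!) = 41 + 13 + 4 + 1 = 59.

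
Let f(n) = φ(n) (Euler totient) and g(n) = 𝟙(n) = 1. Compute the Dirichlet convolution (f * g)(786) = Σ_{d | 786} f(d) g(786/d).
(φ * 𝟙)(786) = 786

Divisors of 786: [1, 2, 3, 6, 131, 262, 393, 786]. For each d | 786:
  d = 1: φ(1) · 𝟙(786/1) = 1 · 1 = 1
  d = 2: φ(2) · 𝟙(786/2) = 1 · 1 = 1
  d = 3: φ(3) · 𝟙(786/3) = 2 · 1 = 2
  d = 6: φ(6) · 𝟙(786/6) = 2 · 1 = 2
  d = 131: φ(131) · 𝟙(786/131) = 130 · 1 = 130
  d = 262: φ(262) · 𝟙(786/262) = 130 · 1 = 130
  d = 393: φ(393) · 𝟙(786/393) = 260 · 1 = 260
  d = 786: φ(786) · 𝟙(786/786) = 260 · 1 = 260
Summing: (φ * 𝟙)(786) = 1 + 1 + 2 + 2 + 130 + 130 + 260 + 260 = 786.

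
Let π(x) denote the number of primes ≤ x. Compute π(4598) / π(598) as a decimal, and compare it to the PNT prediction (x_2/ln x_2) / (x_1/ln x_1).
π(4598)/π(598) = 622/108 ≈ 5.7593;  PNT prediction ≈ 5.8292.

π(598) = 108 and π(4598) = 622, so π(4598)/π(598) ≈ 5.7593. The PNT-predicted ratio is (4598/ln(4598)) / (598/ln(598)) ≈ 5.8292. The two agree to within a few percent, as expected.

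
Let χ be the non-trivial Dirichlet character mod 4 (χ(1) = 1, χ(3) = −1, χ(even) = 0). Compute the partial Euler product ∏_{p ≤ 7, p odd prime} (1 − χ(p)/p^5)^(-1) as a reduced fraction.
∏ = 12762815625/12811998848

The odd primes p ≤ 7 are [3, 5, 7]. For each, χ(p) = 1 if p ≡ 1 mod 4, χ(p) = −1 if p ≡ 3 mod 4. Taking (1 − χ(p)/p^5)^(-1) = p^5/(p^5 − χ(p)): (1 − (-1)/3^5)^(-1) · (1 − (1)/5^5)^(-1) · (1 − (-1)/7^5)^(-1) = 12762815625/12811998848.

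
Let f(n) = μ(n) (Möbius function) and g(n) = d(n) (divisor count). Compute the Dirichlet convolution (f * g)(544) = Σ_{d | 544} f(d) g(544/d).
(μ * d)(544) = 1

Divisors of 544: [1, 2, 4, 8, 16, 17, 32, 34, 68, 136, 272, 544]. For each d | 544:
  d = 1: μ(1) · d(544/1) = 1 · 12 = 12
  d = 2: μ(2) · d(544/2) = -1 · 10 = -10
  d = 4: μ(4) · d(544/4) = 0 · 8 = 0
  d = 8: μ(8) · d(544/8) = 0 · 6 = 0
  d = 16: μ(16) · d(544/16) = 0 · 4 = 0
  d = 17: μ(17) · d(544/17) = -1 · 6 = -6
  d = 32: μ(32) · d(544/32) = 0 · 2 = 0
  d = 34: μ(34) · d(544/34) = 1 · 5 = 5
  d = 68: μ(68) · d(544/68) = 0 · 4 = 0
  d = 136: μ(136) · d(544/136) = 0 · 3 = 0
  d = 272: μ(272) · d(544/272) = 0 · 2 = 0
  d = 544: μ(544) · d(544/544) = 0 · 1 = 0
Summing: (μ * d)(544) = 12 + -10 + 0 + 0 + 0 + -6 + 0 + 5 + 0 + 0 + 0 + 0 = 1.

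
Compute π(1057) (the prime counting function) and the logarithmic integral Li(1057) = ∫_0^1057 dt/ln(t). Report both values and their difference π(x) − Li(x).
π(1057) = 177;  Li(1057) ≈ 185.83;  π(x) − Li(x) ≈ -8.83.

Direct count of primes ≤ 1057 gives π(1057) = 177. Numerical evaluation of the logarithmic integral gives Li(1057) ≈ 185.83. The difference π(x) − Li(x) ≈ -8.83 is typically negative for small/moderate x (Li(x) overestimates), though Littlewood's theorem shows this sign changes infinitely often.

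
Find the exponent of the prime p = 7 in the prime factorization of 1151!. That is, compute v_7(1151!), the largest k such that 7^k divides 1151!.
v_7(1151!) = 190

Legendre's formula: v_p(n!) = Σ_{k ≥ 1} ⌊n / p^k⌋. For p = 7, n = 1151, the terms are:
  ⌊1151/7^1⌋ = ⌊1151/7⌋ = 164
  ⌊1151/7^2⌋ = ⌊1151/49⌋ = 23
  ⌊1151/7^3⌋ = ⌊1151/343⌋ = 3
(the next term ⌊1151/7^4⌋ = 0, terminating the sum). Summing: v_7(1151!) = 164 + 23 + 3 = 190.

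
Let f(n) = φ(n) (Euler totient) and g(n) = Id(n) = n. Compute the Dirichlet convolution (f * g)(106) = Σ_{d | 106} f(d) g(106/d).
(φ * Id)(106) = 315

Divisors of 106: [1, 2, 53, 106]. For each d | 106:
  d = 1: φ(1) · Id(106/1) = 1 · 106 = 106
  d = 2: φ(2) · Id(106/2) = 1 · 53 = 53
  d = 53: φ(53) · Id(106/53) = 52 · 2 = 104
  d = 106: φ(106) · Id(106/106) = 52 · 1 = 52
Summing: (φ * Id)(106) = 106 + 53 + 104 + 52 = 315.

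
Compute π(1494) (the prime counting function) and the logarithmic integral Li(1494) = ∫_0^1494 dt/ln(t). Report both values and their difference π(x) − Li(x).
π(1494) = 238;  Li(1494) ≈ 246.99;  π(x) − Li(x) ≈ -8.99.

Direct count of primes ≤ 1494 gives π(1494) = 238. Numerical evaluation of the logarithmic integral gives Li(1494) ≈ 246.99. The difference π(x) − Li(x) ≈ -8.99 is typically negative for small/moderate x (Li(x) overestimates), though Littlewood's theorem shows this sign changes infinitely often.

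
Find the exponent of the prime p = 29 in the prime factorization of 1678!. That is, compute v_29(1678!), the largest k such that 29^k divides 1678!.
v_29(1678!) = 58

Legendre's formula: v_p(n!) = Σ_{k ≥ 1} ⌊n / p^k⌋. For p = 29, n = 1678, the terms are:
  ⌊1678/29^1⌋ = ⌊1678/29⌋ = 57
  ⌊1678/29^2⌋ = ⌊1678/841⌋ = 1
(the next term ⌊1678/29^3⌋ = 0, terminating the sum). Summing: v_29(1678!) = 57 + 1 = 58.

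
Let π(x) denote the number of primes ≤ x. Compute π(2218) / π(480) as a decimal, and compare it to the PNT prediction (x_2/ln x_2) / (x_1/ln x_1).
π(2218)/π(480) = 330/92 ≈ 3.5870;  PNT prediction ≈ 3.7028.

π(480) = 92 and π(2218) = 330, so π(2218)/π(480) ≈ 3.5870. The PNT-predicted ratio is (2218/ln(2218)) / (480/ln(480)) ≈ 3.7028. The two agree to within a few percent, as expected.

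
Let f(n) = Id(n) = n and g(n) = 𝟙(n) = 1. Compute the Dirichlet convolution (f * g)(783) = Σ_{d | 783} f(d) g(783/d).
(Id * 𝟙)(783) = 1200

Divisors of 783: [1, 3, 9, 27, 29, 87, 261, 783]. For each d | 783:
  d = 1: Id(1) · 𝟙(783/1) = 1 · 1 = 1
  d = 3: Id(3) · 𝟙(783/3) = 3 · 1 = 3
  d = 9: Id(9) · 𝟙(783/9) = 9 · 1 = 9
  d = 27: Id(27) · 𝟙(783/27) = 27 · 1 = 27
  d = 29: Id(29) · 𝟙(783/29) = 29 · 1 = 29
  d = 87: Id(87) · 𝟙(783/87) = 87 · 1 = 87
  d = 261: Id(261) · 𝟙(783/261) = 261 · 1 = 261
  d = 783: Id(783) · 𝟙(783/783) = 783 · 1 = 783
Summing: (Id * 𝟙)(783) = 1 + 3 + 9 + 27 + 29 + 87 + 261 + 783 = 1200.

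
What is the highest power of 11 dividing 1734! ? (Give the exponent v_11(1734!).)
v_11(1734!) = 172

Legendre's formula: v_p(n!) = Σ_{k ≥ 1} ⌊n / p^k⌋. For p = 11, n = 1734, the terms are:
  ⌊1734/11^1⌋ = ⌊1734/11⌋ = 157
  ⌊1734/11^2⌋ = ⌊1734/121⌋ = 14
  ⌊1734/11^3⌋ = ⌊1734/1331⌋ = 1
(the next term ⌊1734/11^4⌋ = 0, terminating the sum). Summing: v_11(1734!) = 157 + 14 + 1 = 172.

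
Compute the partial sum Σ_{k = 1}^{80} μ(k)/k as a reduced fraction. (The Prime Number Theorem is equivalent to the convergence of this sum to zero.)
Σ μ(k)/k = -5419230422019661121772083237/214509651156044860526605636942

Values of μ(k) for 1 ≤ k ≤ 80: μ(1) = 1, μ(2) = -1, μ(3) = -1, μ(5) = -1, μ(6) = 1, μ(7) = -1, μ(10) = 1, μ(11) = -1, μ(13) = -1, μ(14) = 1, μ(15) = 1, μ(17) = -1, μ(19) = -1, μ(21) = 1, μ(22) = 1, μ(23) = -1, μ(26) = 1, μ(29) = -1, μ(30) = -1, μ(31) = -1, μ(33) = 1, μ(34) = 1, μ(35) = 1, μ(37) = -1, μ(38) = 1, μ(39) = 1, μ(41) = -1, μ(42) = -1, μ(43) = -1, μ(46) = 1, μ(47) = -1, μ(51) = 1, μ(53) = -1, μ(55) = 1, μ(57) = 1, μ(58) = 1, μ(59) = -1, μ(61) = -1, μ(62) = 1, μ(65) = 1, μ(66) = -1, μ(67) = -1, μ(69) = 1, μ(70) = -1, μ(71) = -1, μ(73) = -1, μ(74) = 1, μ(77) = 1, μ(78) = -1, μ(79) = -1, with μ = 0 on non-squarefree integers. Summing μ(k)/k for k where μ(k) ≠ 0 gives -5419230422019661121772083237/214509651156044860526605636942 ≈ -0.0253. (PNT ⟺ this sum → 0 as n → ∞.)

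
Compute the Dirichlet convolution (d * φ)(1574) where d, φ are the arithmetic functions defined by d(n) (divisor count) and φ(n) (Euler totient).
(d * φ)(1574) = 2364

Divisors of 1574: [1, 2, 787, 1574]. For each d | 1574:
  d = 1: d(1) · φ(1574/1) = 1 · 786 = 786
  d = 2: d(2) · φ(1574/2) = 2 · 786 = 1572
  d = 787: d(787) · φ(1574/787) = 2 · 1 = 2
  d = 1574: d(1574) · φ(1574/1574) = 4 · 1 = 4
Summing: (d * φ)(1574) = 786 + 1572 + 2 + 4 = 2364.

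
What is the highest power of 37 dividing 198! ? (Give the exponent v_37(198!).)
v_37(198!) = 5

Legendre's formula: v_p(n!) = Σ_{k ≥ 1} ⌊n / p^k⌋. For p = 37, n = 198, the terms are:
  ⌊198/37^1⌋ = ⌊198/37⌋ = 5
(the next term ⌊198/37^2⌋ = 0, terminating the sum). Summing: v_37(198!) = 5 = 5.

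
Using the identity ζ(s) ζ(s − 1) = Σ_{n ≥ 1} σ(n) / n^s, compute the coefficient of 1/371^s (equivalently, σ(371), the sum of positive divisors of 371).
σ(371) = 432

In the product (Σ m^0/m^s)(Σ k / k^s) = Σ (Σ_{d | n} d) / n^s, the coefficient of 1/n^s is σ(n) = Σ_{d | n} d. For n = 371, divisors are [1, 7, 53, 371]; summing: σ(371) = 432.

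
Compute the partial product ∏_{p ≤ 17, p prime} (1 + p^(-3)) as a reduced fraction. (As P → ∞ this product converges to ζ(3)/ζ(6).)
∏ = 163156871808/138140663375

The primes p ≤ 17 are [2, 3, 5, 7, 11, 13, 17]. For each, (1 + 1/p^3) = (p^3 + 1)/p^3. Multiplying these fractions over p ∈ [2, 3, 5, 7, 11, 13, 17] gives 163156871808/138140663375. (In the limit P → ∞ this tends to ζ(3)/ζ(6).)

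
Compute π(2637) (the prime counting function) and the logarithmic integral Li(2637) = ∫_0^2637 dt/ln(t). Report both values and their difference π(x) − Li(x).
π(2637) = 382;  Li(2637) ≈ 397.06;  π(x) − Li(x) ≈ -15.06.

Direct count of primes ≤ 2637 gives π(2637) = 382. Numerical evaluation of the logarithmic integral gives Li(2637) ≈ 397.06. The difference π(x) − Li(x) ≈ -15.06 is typically negative for small/moderate x (Li(x) overestimates), though Littlewood's theorem shows this sign changes infinitely often.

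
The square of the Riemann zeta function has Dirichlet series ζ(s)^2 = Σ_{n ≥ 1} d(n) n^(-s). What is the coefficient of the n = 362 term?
d(362) = 4

ζ(s)^2 = (Σ 1/m^s)(Σ 1/k^s). The coefficient of 1/n^s in the product is the number of ordered pairs (m, k) with mk = n, which equals d(n). For n = 362, divisors are [1, 2, 181, 362], so d(362) = 4.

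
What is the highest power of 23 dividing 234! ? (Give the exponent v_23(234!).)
v_23(234!) = 10

Legendre's formula: v_p(n!) = Σ_{k ≥ 1} ⌊n / p^k⌋. For p = 23, n = 234, the terms are:
  ⌊234/23^1⌋ = ⌊234/23⌋ = 10
(the next term ⌊234/23^2⌋ = 0, terminating the sum). Summing: v_23(234!) = 10 = 10.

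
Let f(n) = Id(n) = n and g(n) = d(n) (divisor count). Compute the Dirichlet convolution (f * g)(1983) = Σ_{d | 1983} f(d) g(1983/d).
(Id * d)(1983) = 3315

Divisors of 1983: [1, 3, 661, 1983]. For each d | 1983:
  d = 1: Id(1) · d(1983/1) = 1 · 4 = 4
  d = 3: Id(3) · d(1983/3) = 3 · 2 = 6
  d = 661: Id(661) · d(1983/661) = 661 · 2 = 1322
  d = 1983: Id(1983) · d(1983/1983) = 1983 · 1 = 1983
Summing: (Id * d)(1983) = 4 + 6 + 1322 + 1983 = 3315.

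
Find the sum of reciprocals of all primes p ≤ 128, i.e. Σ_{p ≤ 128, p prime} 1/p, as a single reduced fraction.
Σ 1/p = 7457575819106455685806801283735357697478405891621/4014476939333036189094441199026045136645885247730

π(128) = 31, so the primes ≤ 128 are [2, 3, 5, 7, 11, 13, 17, 19, 23, 29, 31, 37, 41, 43, 47, 53, 59, 61, 67, 71, 73, 79, 83, 89, 97, 101, 103, 107, 109, 113, 127]. Summing 1/p over these primes: 7457575819106455685806801283735357697478405891621/4014476939333036189094441199026045136645885247730 ≈ 1.8577. Mertens estimate ln ln(128) + 0.2615 ≈ 1.8409.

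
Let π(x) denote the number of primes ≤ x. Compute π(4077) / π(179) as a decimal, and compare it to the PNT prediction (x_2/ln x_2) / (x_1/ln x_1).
π(4077)/π(179) = 561/41 ≈ 13.6829;  PNT prediction ≈ 14.2126.

π(179) = 41 and π(4077) = 561, so π(4077)/π(179) ≈ 13.6829. The PNT-predicted ratio is (4077/ln(4077)) / (179/ln(179)) ≈ 14.2126. The two agree to within a few percent, as expected.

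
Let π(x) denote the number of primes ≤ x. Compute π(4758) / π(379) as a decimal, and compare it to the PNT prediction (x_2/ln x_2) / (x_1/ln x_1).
π(4758)/π(379) = 640/75 ≈ 8.5333;  PNT prediction ≈ 8.8030.

π(379) = 75 and π(4758) = 640, so π(4758)/π(379) ≈ 8.5333. The PNT-predicted ratio is (4758/ln(4758)) / (379/ln(379)) ≈ 8.8030. The two agree to within a few percent, as expected.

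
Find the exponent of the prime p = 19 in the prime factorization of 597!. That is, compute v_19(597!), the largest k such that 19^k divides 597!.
v_19(597!) = 32

Legendre's formula: v_p(n!) = Σ_{k ≥ 1} ⌊n / p^k⌋. For p = 19, n = 597, the terms are:
  ⌊597/19^1⌋ = ⌊597/19⌋ = 31
  ⌊597/19^2⌋ = ⌊597/361⌋ = 1
(the next term ⌊597/19^3⌋ = 0, terminating the sum). Summing: v_19(597!) = 31 + 1 = 32.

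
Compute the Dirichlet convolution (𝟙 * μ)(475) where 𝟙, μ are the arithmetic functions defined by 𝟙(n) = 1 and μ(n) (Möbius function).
(𝟙 * μ)(475) = 0

Divisors of 475: [1, 5, 19, 25, 95, 475]. For each d | 475:
  d = 1: 𝟙(1) · μ(475/1) = 1 · 0 = 0
  d = 5: 𝟙(5) · μ(475/5) = 1 · 1 = 1
  d = 19: 𝟙(19) · μ(475/19) = 1 · 0 = 0
  d = 25: 𝟙(25) · μ(475/25) = 1 · -1 = -1
  d = 95: 𝟙(95) · μ(475/95) = 1 · -1 = -1
  d = 475: 𝟙(475) · μ(475/475) = 1 · 1 = 1
Summing: (𝟙 * μ)(475) = 0 + 1 + 0 + -1 + -1 + 1 = 0.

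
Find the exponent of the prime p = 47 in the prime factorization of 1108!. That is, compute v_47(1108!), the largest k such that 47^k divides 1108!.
v_47(1108!) = 23

Legendre's formula: v_p(n!) = Σ_{k ≥ 1} ⌊n / p^k⌋. For p = 47, n = 1108, the terms are:
  ⌊1108/47^1⌋ = ⌊1108/47⌋ = 23
(the next term ⌊1108/47^2⌋ = 0, terminating the sum). Summing: v_47(1108!) = 23 = 23.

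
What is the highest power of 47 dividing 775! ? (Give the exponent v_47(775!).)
v_47(775!) = 16

Legendre's formula: v_p(n!) = Σ_{k ≥ 1} ⌊n / p^k⌋. For p = 47, n = 775, the terms are:
  ⌊775/47^1⌋ = ⌊775/47⌋ = 16
(the next term ⌊775/47^2⌋ = 0, terminating the sum). Summing: v_47(775!) = 16 = 16.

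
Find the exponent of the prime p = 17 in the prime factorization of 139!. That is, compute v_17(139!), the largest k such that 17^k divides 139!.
v_17(139!) = 8

Legendre's formula: v_p(n!) = Σ_{k ≥ 1} ⌊n / p^k⌋. For p = 17, n = 139, the terms are:
  ⌊139/17^1⌋ = ⌊139/17⌋ = 8
(the next term ⌊139/17^2⌋ = 0, terminating the sum). Summing: v_17(139!) = 8 = 8.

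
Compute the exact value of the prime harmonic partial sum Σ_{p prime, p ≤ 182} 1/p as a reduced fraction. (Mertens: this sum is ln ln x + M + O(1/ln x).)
Σ 1/p = 10408867916382550633331528920459565913027063402071390584941986323453055203/5397346292805549782720214077673687806275517530364350655459511599582614290

π(182) = 42, so the primes ≤ 182 are [2, 3, 5, 7, 11, 13, 17, 19, 23, 29, 31, 37, 41, 43, 47, 53, 59, 61, 67, 71, 73, 79, 83, 89, 97, 101, 103, 107, 109, 113, 127, 131, 137, 139, 149, 151, 157, 163, 167, 173, 179, 181]. Summing 1/p over these primes: 10408867916382550633331528920459565913027063402071390584941986323453055203/5397346292805549782720214077673687806275517530364350655459511599582614290 ≈ 1.9285. Mertens estimate ln ln(182) + 0.2615 ≈ 1.9109.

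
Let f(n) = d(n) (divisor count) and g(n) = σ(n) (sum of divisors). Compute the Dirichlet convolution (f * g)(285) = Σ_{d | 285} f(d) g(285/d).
(d * σ)(285) = 1056

Divisors of 285: [1, 3, 5, 15, 19, 57, 95, 285]. For each d | 285:
  d = 1: d(1) · σ(285/1) = 1 · 480 = 480
  d = 3: d(3) · σ(285/3) = 2 · 120 = 240
  d = 5: d(5) · σ(285/5) = 2 · 80 = 160
  d = 15: d(15) · σ(285/15) = 4 · 20 = 80
  d = 19: d(19) · σ(285/19) = 2 · 24 = 48
  d = 57: d(57) · σ(285/57) = 4 · 6 = 24
  d = 95: d(95) · σ(285/95) = 4 · 4 = 16
  d = 285: d(285) · σ(285/285) = 8 · 1 = 8
Summing: (d * σ)(285) = 480 + 240 + 160 + 80 + 48 + 24 + 16 + 8 = 1056.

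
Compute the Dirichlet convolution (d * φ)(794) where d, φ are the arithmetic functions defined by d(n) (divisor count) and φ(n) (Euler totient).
(d * φ)(794) = 1194

Divisors of 794: [1, 2, 397, 794]. For each d | 794:
  d = 1: d(1) · φ(794/1) = 1 · 396 = 396
  d = 2: d(2) · φ(794/2) = 2 · 396 = 792
  d = 397: d(397) · φ(794/397) = 2 · 1 = 2
  d = 794: d(794) · φ(794/794) = 4 · 1 = 4
Summing: (d * φ)(794) = 396 + 792 + 2 + 4 = 1194.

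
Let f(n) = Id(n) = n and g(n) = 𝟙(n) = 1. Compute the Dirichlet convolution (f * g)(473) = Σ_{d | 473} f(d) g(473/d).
(Id * 𝟙)(473) = 528

Divisors of 473: [1, 11, 43, 473]. For each d | 473:
  d = 1: Id(1) · 𝟙(473/1) = 1 · 1 = 1
  d = 11: Id(11) · 𝟙(473/11) = 11 · 1 = 11
  d = 43: Id(43) · 𝟙(473/43) = 43 · 1 = 43
  d = 473: Id(473) · 𝟙(473/473) = 473 · 1 = 473
Summing: (Id * 𝟙)(473) = 1 + 11 + 43 + 473 = 528.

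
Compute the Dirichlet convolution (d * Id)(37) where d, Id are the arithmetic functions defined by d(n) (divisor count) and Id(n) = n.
(d * Id)(37) = 39

Divisors of 37: [1, 37]. For each d | 37:
  d = 1: d(1) · Id(37/1) = 1 · 37 = 37
  d = 37: d(37) · Id(37/37) = 2 · 1 = 2
Summing: (d * Id)(37) = 37 + 2 = 39.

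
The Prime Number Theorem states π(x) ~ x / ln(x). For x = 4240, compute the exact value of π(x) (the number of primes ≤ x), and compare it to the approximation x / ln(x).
π(4240) = 580;  x/ln(x) ≈ 507.64;  relative error ≈ 12.48%.

Directly count primes up to 4240: π(4240) = 580. The PNT approximation gives 4240/ln(4240) ≈ 4240/8.35232 ≈ 507.64. Relative error (π(x) − x/ln(x)) / π(x) ≈ 12.48%; the approximation is known to undercount slightly (Li(x) is a better estimate).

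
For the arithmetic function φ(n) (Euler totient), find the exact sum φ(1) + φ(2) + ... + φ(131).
Σ_{n ≤ 131} φ(n) = 5284

Compute φ(n) for each 1 ≤ n ≤ 131: φ(1) = 1, φ(2) = 1, φ(3) = 2, φ(4) = 2, φ(5) = 4, φ(6) = 2, φ(7) = 6, φ(8) = 4, φ(9) = 6, φ(10) = 4, φ(11) = 10, φ(12) = 4, φ(13) = 12, φ(14) = 6, φ(15) = 8, φ(16) = 8, φ(17) = 16, φ(18) = 6, φ(19) = 18, φ(20) = 8, φ(21) = 12, φ(22) = 10, φ(23) = 22, φ(24) = 8, φ(25) = 20, φ(26) = 12, φ(27) = 18, φ(28) = 12, φ(29) = 28, φ(30) = 8, φ(31) = 30, φ(32) = 16, φ(33) = 20, φ(34) = 16, φ(35) = 24, φ(36) = 12, φ(37) = 36, φ(38) = 18, φ(39) = 24, φ(40) = 16, φ(41) = 40, φ(42) = 12, φ(43) = 42, φ(44) = 20, φ(45) = 24, φ(46) = 22, φ(47) = 46, φ(48) = 16, φ(49) = 42, φ(50) = 20, φ(51) = 32, φ(52) = 24, φ(53) = 52, φ(54) = 18, φ(55) = 40, φ(56) = 24, φ(57) = 36, φ(58) = 28, φ(59) = 58, φ(60) = 16, φ(61) = 60, φ(62) = 30, φ(63) = 36, φ(64) = 32, φ(65) = 48, φ(66) = 20, φ(67) = 66, φ(68) = 32, φ(69) = 44, φ(70) = 24, φ(71) = 70, φ(72) = 24, φ(73) = 72, φ(74) = 36, φ(75) = 40, φ(76) = 36, φ(77) = 60, φ(78) = 24, φ(79) = 78, φ(80) = 32, φ(81) = 54, φ(82) = 40, φ(83) = 82, φ(84) = 24, φ(85) = 64, φ(86) = 42, φ(87) = 56, φ(88) = 40, φ(89) = 88, φ(90) = 24, φ(91) = 72, φ(92) = 44, φ(93) = 60, φ(94) = 46, φ(95) = 72, φ(96) = 32, φ(97) = 96, φ(98) = 42, φ(99) = 60, φ(100) = 40, φ(101) = 100, φ(102) = 32, φ(103) = 102, φ(104) = 48, φ(105) = 48, φ(106) = 52, φ(107) = 106, φ(108) = 36, φ(109) = 108, φ(110) = 40, φ(111) = 72, φ(112) = 48, φ(113) = 112, φ(114) = 36, φ(115) = 88, φ(116) = 56, φ(117) = 72, φ(118) = 58, φ(119) = 96, φ(120) = 32, φ(121) = 110, φ(122) = 60, φ(123) = 80, φ(124) = 60, φ(125) = 100, φ(126) = 36, φ(127) = 126, φ(128) = 64, φ(129) = 84, φ(130) = 48, φ(131) = 130. Summing all 131 values: 5284. (Average order: Σ_{n ≤ x} φ(n) ~ (3/π²) x². For x = 131, (3/π²)·131² ≈ 5216.32.)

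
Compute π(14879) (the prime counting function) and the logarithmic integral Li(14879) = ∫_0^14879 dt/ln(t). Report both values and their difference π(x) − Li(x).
π(14879) = 1743;  Li(14879) ≈ 1764.04;  π(x) − Li(x) ≈ -21.04.

Direct count of primes ≤ 14879 gives π(14879) = 1743. Numerical evaluation of the logarithmic integral gives Li(14879) ≈ 1764.04. The difference π(x) − Li(x) ≈ -21.04 is typically negative for small/moderate x (Li(x) overestimates), though Littlewood's theorem shows this sign changes infinitely often.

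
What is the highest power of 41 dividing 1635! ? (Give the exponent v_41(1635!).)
v_41(1635!) = 39

Legendre's formula: v_p(n!) = Σ_{k ≥ 1} ⌊n / p^k⌋. For p = 41, n = 1635, the terms are:
  ⌊1635/41^1⌋ = ⌊1635/41⌋ = 39
(the next term ⌊1635/41^2⌋ = 0, terminating the sum). Summing: v_41(1635!) = 39 = 39.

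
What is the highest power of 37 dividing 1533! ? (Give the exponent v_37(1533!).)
v_37(1533!) = 42

Legendre's formula: v_p(n!) = Σ_{k ≥ 1} ⌊n / p^k⌋. For p = 37, n = 1533, the terms are:
  ⌊1533/37^1⌋ = ⌊1533/37⌋ = 41
  ⌊1533/37^2⌋ = ⌊1533/1369⌋ = 1
(the next term ⌊1533/37^3⌋ = 0, terminating the sum). Summing: v_37(1533!) = 41 + 1 = 42.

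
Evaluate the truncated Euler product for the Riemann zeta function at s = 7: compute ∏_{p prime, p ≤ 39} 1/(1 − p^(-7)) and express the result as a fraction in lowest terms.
∏ = 390612576496222063474132638651406606464249171649995563732972174614898335928125/387378248056510136247638717957281013418108703654497719879651674737546587052032

The primes p ≤ 39 are [2, 3, 5, 7, 11, 13, 17, 19, 23, 29, 31, 37]. For each prime, (1 − 1/p^7)^(-1) = p^7 / (p^7 − 1). The product is (1 − 1/2^7)^(-1), (1 − 1/3^7)^(-1), (1 − 1/5^7)^(-1), (1 − 1/7^7)^(-1), (1 − 1/11^7)^(-1), (1 − 1/13^7)^(-1), (1 − 1/17^7)^(-1), (1 − 1/19^7)^(-1), (1 − 1/23^7)^(-1), (1 − 1/29^7)^(-1), (1 − 1/31^7)^(-1), (1 − 1/37^7)^(-1) = ∏ p^7 / (p^7 − 1) = 390612576496222063474132638651406606464249171649995563732972174614898335928125/387378248056510136247638717957281013418108703654497719879651674737546587052032.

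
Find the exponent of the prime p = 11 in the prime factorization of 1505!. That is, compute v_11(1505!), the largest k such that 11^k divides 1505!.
v_11(1505!) = 149

Legendre's formula: v_p(n!) = Σ_{k ≥ 1} ⌊n / p^k⌋. For p = 11, n = 1505, the terms are:
  ⌊1505/11^1⌋ = ⌊1505/11⌋ = 136
  ⌊1505/11^2⌋ = ⌊1505/121⌋ = 12
  ⌊1505/11^3⌋ = ⌊1505/1331⌋ = 1
(the next term ⌊1505/11^4⌋ = 0, terminating the sum). Summing: v_11(1505!) = 136 + 12 + 1 = 149.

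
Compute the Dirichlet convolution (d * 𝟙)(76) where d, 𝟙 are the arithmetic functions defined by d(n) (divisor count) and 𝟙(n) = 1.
(d * 𝟙)(76) = 18

Divisors of 76: [1, 2, 4, 19, 38, 76]. For each d | 76:
  d = 1: d(1) · 𝟙(76/1) = 1 · 1 = 1
  d = 2: d(2) · 𝟙(76/2) = 2 · 1 = 2
  d = 4: d(4) · 𝟙(76/4) = 3 · 1 = 3
  d = 19: d(19) · 𝟙(76/19) = 2 · 1 = 2
  d = 38: d(38) · 𝟙(76/38) = 4 · 1 = 4
  d = 76: d(76) · 𝟙(76/76) = 6 · 1 = 6
Summing: (d * 𝟙)(76) = 1 + 2 + 3 + 2 + 4 + 6 = 18.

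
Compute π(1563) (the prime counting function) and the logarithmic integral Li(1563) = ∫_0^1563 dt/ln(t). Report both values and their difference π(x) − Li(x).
π(1563) = 246;  Li(1563) ≈ 256.40;  π(x) − Li(x) ≈ -10.40.

Direct count of primes ≤ 1563 gives π(1563) = 246. Numerical evaluation of the logarithmic integral gives Li(1563) ≈ 256.40. The difference π(x) − Li(x) ≈ -10.40 is typically negative for small/moderate x (Li(x) overestimates), though Littlewood's theorem shows this sign changes infinitely often.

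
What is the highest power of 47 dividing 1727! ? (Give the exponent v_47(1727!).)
v_47(1727!) = 36

Legendre's formula: v_p(n!) = Σ_{k ≥ 1} ⌊n / p^k⌋. For p = 47, n = 1727, the terms are:
  ⌊1727/47^1⌋ = ⌊1727/47⌋ = 36
(the next term ⌊1727/47^2⌋ = 0, terminating the sum). Summing: v_47(1727!) = 36 = 36.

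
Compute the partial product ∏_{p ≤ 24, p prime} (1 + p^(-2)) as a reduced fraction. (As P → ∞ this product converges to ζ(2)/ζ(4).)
∏ = 3394003400000/2252055594789

The primes p ≤ 24 are [2, 3, 5, 7, 11, 13, 17, 19, 23]. For each, (1 + 1/p^2) = (p^2 + 1)/p^2. Multiplying these fractions over p ∈ [2, 3, 5, 7, 11, 13, 17, 19, 23] gives 3394003400000/2252055594789. (In the limit P → ∞ this tends to ζ(2)/ζ(4).)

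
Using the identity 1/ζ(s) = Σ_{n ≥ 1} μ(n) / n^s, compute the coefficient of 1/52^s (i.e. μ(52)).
μ(52) = 0

Factor n = 52 = 2^2 · 13. μ(n) = 0 if any exponent ≥ 2 (not squarefree); otherwise μ(n) = (−1)^{ω(n)} where ω(n) is the number of distinct prime factors. Applying: μ(52) = 0.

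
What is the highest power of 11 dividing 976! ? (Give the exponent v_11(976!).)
v_11(976!) = 96

Legendre's formula: v_p(n!) = Σ_{k ≥ 1} ⌊n / p^k⌋. For p = 11, n = 976, the terms are:
  ⌊976/11^1⌋ = ⌊976/11⌋ = 88
  ⌊976/11^2⌋ = ⌊976/121⌋ = 8
(the next term ⌊976/11^3⌋ = 0, terminating the sum). Summing: v_11(976!) = 88 + 8 = 96.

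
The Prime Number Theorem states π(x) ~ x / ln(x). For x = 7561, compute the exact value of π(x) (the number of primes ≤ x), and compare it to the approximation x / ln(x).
π(7561) = 960;  x/ln(x) ≈ 846.62;  relative error ≈ 11.81%.

Directly count primes up to 7561: π(7561) = 960. The PNT approximation gives 7561/ln(7561) ≈ 7561/8.93076 ≈ 846.62. Relative error (π(x) − x/ln(x)) / π(x) ≈ 11.81%; the approximation is known to undercount slightly (Li(x) is a better estimate).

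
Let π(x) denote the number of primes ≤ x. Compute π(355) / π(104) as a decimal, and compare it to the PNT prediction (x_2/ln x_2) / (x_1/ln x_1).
π(355)/π(104) = 71/27 ≈ 2.6296;  PNT prediction ≈ 2.6998.

π(104) = 27 and π(355) = 71, so π(355)/π(104) ≈ 2.6296. The PNT-predicted ratio is (355/ln(355)) / (104/ln(104)) ≈ 2.6998. The two agree to within a few percent, as expected.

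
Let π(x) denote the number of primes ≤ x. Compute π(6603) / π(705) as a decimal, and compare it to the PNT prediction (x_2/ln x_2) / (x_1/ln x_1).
π(6603)/π(705) = 853/126 ≈ 6.7698;  PNT prediction ≈ 6.9837.

π(705) = 126 and π(6603) = 853, so π(6603)/π(705) ≈ 6.7698. The PNT-predicted ratio is (6603/ln(6603)) / (705/ln(705)) ≈ 6.9837. The two agree to within a few percent, as expected.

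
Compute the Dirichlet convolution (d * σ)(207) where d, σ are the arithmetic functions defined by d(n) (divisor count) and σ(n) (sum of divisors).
(d * σ)(207) = 624

Divisors of 207: [1, 3, 9, 23, 69, 207]. For each d | 207:
  d = 1: d(1) · σ(207/1) = 1 · 312 = 312
  d = 3: d(3) · σ(207/3) = 2 · 96 = 192
  d = 9: d(9) · σ(207/9) = 3 · 24 = 72
  d = 23: d(23) · σ(207/23) = 2 · 13 = 26
  d = 69: d(69) · σ(207/69) = 4 · 4 = 16
  d = 207: d(207) · σ(207/207) = 6 · 1 = 6
Summing: (d * σ)(207) = 312 + 192 + 72 + 26 + 16 + 6 = 624.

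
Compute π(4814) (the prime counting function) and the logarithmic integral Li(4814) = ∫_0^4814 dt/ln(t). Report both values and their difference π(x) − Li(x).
π(4814) = 648;  Li(4814) ≈ 662.39;  π(x) − Li(x) ≈ -14.39.

Direct count of primes ≤ 4814 gives π(4814) = 648. Numerical evaluation of the logarithmic integral gives Li(4814) ≈ 662.39. The difference π(x) − Li(x) ≈ -14.39 is typically negative for small/moderate x (Li(x) overestimates), though Littlewood's theorem shows this sign changes infinitely often.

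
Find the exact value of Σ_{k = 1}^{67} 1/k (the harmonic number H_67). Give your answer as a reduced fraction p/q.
H_67 = 14050874595745034300902316411/2933773379069966367528193600

Direct summation: H_67 = 1 + 1/2 + ... + 1/67. The least common denominator is lcm(1, ..., 67) = 79211881234889091923261227200; over this denominator the numerator is 79211881234889091923261227200 + 39605940617444545961630613600 + 26403960411629697307753742400 + 19802970308722272980815306800 + 15842376246977818384652245440 + 13201980205814848653876871200 + 11315983033555584560465889600 + 9901485154361136490407653400 + 8801320137209899102584580800 + 7921188123488909192326122720 + 7201080112262644720296475200 + 6600990102907424326938435600 + 6093221633453007071020094400 + 5657991516777792280232944800 + 5280792082325939461550748480 + 4950742577180568245203826700 + 4659522425581711289603601600 + 4400660068604949551292290400 + 4169046380783636417013748800 + 3960594061744454596163061360 + 3771994344518528186821963200 + 3600540056131322360148237600 + 3443994836299525735793966400 + 3300495051453712163469217800 + 3168475249395563676930449088 + 3046610816726503535510047200 + 2933773379069966367528193600 + 2828995758388896140116472400 + 2731444180513416962871076800 + 2640396041162969730775374240 + 2555221975319002965266491200 + 2475371288590284122601913350 + 2400360037420881573432158400 + 2329761212790855644801800800 + 2263196606711116912093177920 + 2200330034302474775646145200 + 2140861654997002484412465600 + 2084523190391818208506874400 + 2031073877817669023673364800 + 1980297030872227298081530680 + 1931997103289977851786859200 + 1885997172259264093410981600 + 1842136772904397486587470400 + 1800270028065661180074118800 + 1760264027441979820516916160 + 1721997418149762867896983200 + 1685359175210406211133217600 + 1650247525726856081734608900 + 1616569004793654937209412800 + 1584237624697781838465224544 + 1553174141860570429867867200 + 1523305408363251767755023600 + 1494563796884699847608702400 + 1466886689534983183764096800 + 1440216022452528944059295040 + 1414497879194448070058236200 + 1389682126927878805671249600 + 1365722090256708481435538400 + 1342574258218459185140020800 + 1320198020581484865387687120 + 1298555430080149047922315200 + 1277610987659501482633245600 + 1257331448172842728940654400 + 1237685644295142061300956675 + 1218644326690601414204018880 + 1200180018710440786716079200 + 1182266884102822267511361600 = 379373614085115926124362543097, so H_67 = 379373614085115926124362543097/79211881234889091923261227200; reducing by gcd(379373614085115926124362543097, 79211881234889091923261227200) = 27 gives 14050874595745034300902316411/2933773379069966367528193600 ≈ 4.78935. (The PNT-adjacent estimate ln(67) + γ ≈ 4.78191 matches within O(1/n).)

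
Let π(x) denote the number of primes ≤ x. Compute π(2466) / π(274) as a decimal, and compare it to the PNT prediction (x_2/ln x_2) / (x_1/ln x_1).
π(2466)/π(274) = 364/58 ≈ 6.2759;  PNT prediction ≈ 6.4681.

π(274) = 58 and π(2466) = 364, so π(2466)/π(274) ≈ 6.2759. The PNT-predicted ratio is (2466/ln(2466)) / (274/ln(274)) ≈ 6.4681. The two agree to within a few percent, as expected.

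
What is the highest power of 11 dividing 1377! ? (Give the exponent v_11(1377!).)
v_11(1377!) = 137

Legendre's formula: v_p(n!) = Σ_{k ≥ 1} ⌊n / p^k⌋. For p = 11, n = 1377, the terms are:
  ⌊1377/11^1⌋ = ⌊1377/11⌋ = 125
  ⌊1377/11^2⌋ = ⌊1377/121⌋ = 11
  ⌊1377/11^3⌋ = ⌊1377/1331⌋ = 1
(the next term ⌊1377/11^4⌋ = 0, terminating the sum). Summing: v_11(1377!) = 125 + 11 + 1 = 137.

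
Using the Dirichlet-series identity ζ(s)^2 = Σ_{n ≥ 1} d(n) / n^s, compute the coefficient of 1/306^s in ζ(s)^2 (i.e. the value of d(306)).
d(306) = 12

ζ(s)^2 = (Σ 1/m^s)(Σ 1/k^s). The coefficient of 1/n^s in the product is the number of ordered pairs (m, k) with mk = n, which equals d(n). For n = 306, divisors are [1, 2, 3, 6, 9, 17, 18, 34, 51, 102, 153, 306], so d(306) = 12.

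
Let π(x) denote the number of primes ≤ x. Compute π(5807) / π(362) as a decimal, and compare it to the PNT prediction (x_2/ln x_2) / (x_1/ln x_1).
π(5807)/π(362) = 762/72 ≈ 10.5833;  PNT prediction ≈ 10.9049.

π(362) = 72 and π(5807) = 762, so π(5807)/π(362) ≈ 10.5833. The PNT-predicted ratio is (5807/ln(5807)) / (362/ln(362)) ≈ 10.9049. The two agree to within a few percent, as expected.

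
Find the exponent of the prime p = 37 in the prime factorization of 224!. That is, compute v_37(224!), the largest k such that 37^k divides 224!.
v_37(224!) = 6

Legendre's formula: v_p(n!) = Σ_{k ≥ 1} ⌊n / p^k⌋. For p = 37, n = 224, the terms are:
  ⌊224/37^1⌋ = ⌊224/37⌋ = 6
(the next term ⌊224/37^2⌋ = 0, terminating the sum). Summing: v_37(224!) = 6 = 6.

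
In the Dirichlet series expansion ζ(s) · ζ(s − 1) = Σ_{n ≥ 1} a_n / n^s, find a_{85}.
σ(85) = 108

In the product (Σ m^0/m^s)(Σ k / k^s) = Σ (Σ_{d | n} d) / n^s, the coefficient of 1/n^s is σ(n) = Σ_{d | n} d. For n = 85, divisors are [1, 5, 17, 85]; summing: σ(85) = 108.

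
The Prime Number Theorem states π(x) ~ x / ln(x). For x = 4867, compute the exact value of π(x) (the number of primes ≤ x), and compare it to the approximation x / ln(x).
π(4867) = 651;  x/ln(x) ≈ 573.25;  relative error ≈ 11.94%.

Directly count primes up to 4867: π(4867) = 651. The PNT approximation gives 4867/ln(4867) ≈ 4867/8.49023 ≈ 573.25. Relative error (π(x) − x/ln(x)) / π(x) ≈ 11.94%; the approximation is known to undercount slightly (Li(x) is a better estimate).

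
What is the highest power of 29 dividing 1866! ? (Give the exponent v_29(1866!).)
v_29(1866!) = 66

Legendre's formula: v_p(n!) = Σ_{k ≥ 1} ⌊n / p^k⌋. For p = 29, n = 1866, the terms are:
  ⌊1866/29^1⌋ = ⌊1866/29⌋ = 64
  ⌊1866/29^2⌋ = ⌊1866/841⌋ = 2
(the next term ⌊1866/29^3⌋ = 0, terminating the sum). Summing: v_29(1866!) = 64 + 2 = 66.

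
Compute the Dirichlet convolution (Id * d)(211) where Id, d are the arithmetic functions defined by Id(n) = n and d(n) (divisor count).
(Id * d)(211) = 213

Divisors of 211: [1, 211]. For each d | 211:
  d = 1: Id(1) · d(211/1) = 1 · 2 = 2
  d = 211: Id(211) · d(211/211) = 211 · 1 = 211
Summing: (Id * d)(211) = 2 + 211 = 213.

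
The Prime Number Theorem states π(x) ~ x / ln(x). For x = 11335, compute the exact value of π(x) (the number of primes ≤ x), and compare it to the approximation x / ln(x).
π(11335) = 1370;  x/ln(x) ≈ 1214.16;  relative error ≈ 11.37%.

Directly count primes up to 11335: π(11335) = 1370. The PNT approximation gives 11335/ln(11335) ≈ 11335/9.33565 ≈ 1214.16. Relative error (π(x) − x/ln(x)) / π(x) ≈ 11.37%; the approximation is known to undercount slightly (Li(x) is a better estimate).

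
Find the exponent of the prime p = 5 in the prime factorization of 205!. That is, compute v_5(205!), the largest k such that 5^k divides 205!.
v_5(205!) = 50

Legendre's formula: v_p(n!) = Σ_{k ≥ 1} ⌊n / p^k⌋. For p = 5, n = 205, the terms are:
  ⌊205/5^1⌋ = ⌊205/5⌋ = 41
  ⌊205/5^2⌋ = ⌊205/25⌋ = 8
  ⌊205/5^3⌋ = ⌊205/125⌋ = 1
(the next term ⌊205/5^4⌋ = 0, terminating the sum). Summing: v_5(205!) = 41 + 8 + 1 = 50.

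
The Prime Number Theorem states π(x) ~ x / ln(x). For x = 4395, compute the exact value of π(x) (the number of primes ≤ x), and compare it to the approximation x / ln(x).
π(4395) = 598;  x/ln(x) ≈ 523.95;  relative error ≈ 12.38%.

Directly count primes up to 4395: π(4395) = 598. The PNT approximation gives 4395/ln(4395) ≈ 4395/8.38822 ≈ 523.95. Relative error (π(x) − x/ln(x)) / π(x) ≈ 12.38%; the approximation is known to undercount slightly (Li(x) is a better estimate).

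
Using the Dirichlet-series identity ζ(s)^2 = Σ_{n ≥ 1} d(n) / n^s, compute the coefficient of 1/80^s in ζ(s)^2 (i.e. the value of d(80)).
d(80) = 10

ζ(s)^2 = (Σ 1/m^s)(Σ 1/k^s). The coefficient of 1/n^s in the product is the number of ordered pairs (m, k) with mk = n, which equals d(n). For n = 80, divisors are [1, 2, 4, 5, 8, 10, 16, 20, 40, 80], so d(80) = 10.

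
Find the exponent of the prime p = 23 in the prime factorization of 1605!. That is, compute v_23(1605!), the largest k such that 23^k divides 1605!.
v_23(1605!) = 72

Legendre's formula: v_p(n!) = Σ_{k ≥ 1} ⌊n / p^k⌋. For p = 23, n = 1605, the terms are:
  ⌊1605/23^1⌋ = ⌊1605/23⌋ = 69
  ⌊1605/23^2⌋ = ⌊1605/529⌋ = 3
(the next term ⌊1605/23^3⌋ = 0, terminating the sum). Summing: v_23(1605!) = 69 + 3 = 72.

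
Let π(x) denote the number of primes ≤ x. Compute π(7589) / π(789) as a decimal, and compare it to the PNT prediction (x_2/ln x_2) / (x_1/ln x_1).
π(7589)/π(789) = 964/138 ≈ 6.9855;  PNT prediction ≈ 7.1815.

π(789) = 138 and π(7589) = 964, so π(7589)/π(789) ≈ 6.9855. The PNT-predicted ratio is (7589/ln(7589)) / (789/ln(789)) ≈ 7.1815. The two agree to within a few percent, as expected.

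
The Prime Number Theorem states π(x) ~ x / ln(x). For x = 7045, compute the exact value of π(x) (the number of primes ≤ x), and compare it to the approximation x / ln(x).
π(7045) = 906;  x/ln(x) ≈ 795.14;  relative error ≈ 12.24%.

Directly count primes up to 7045: π(7045) = 906. The PNT approximation gives 7045/ln(7045) ≈ 7045/8.86007 ≈ 795.14. Relative error (π(x) − x/ln(x)) / π(x) ≈ 12.24%; the approximation is known to undercount slightly (Li(x) is a better estimate).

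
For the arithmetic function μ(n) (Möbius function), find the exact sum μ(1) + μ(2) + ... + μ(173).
Σ_{n ≤ 173} μ(n) = -3

Compute μ(n) for each 1 ≤ n ≤ 173: μ(1) = 1, μ(2) = -1, μ(3) = -1, μ(4) = 0, μ(5) = -1, μ(6) = 1, μ(7) = -1, μ(8) = 0, μ(9) = 0, μ(10) = 1, μ(11) = -1, μ(12) = 0, μ(13) = -1, μ(14) = 1, μ(15) = 1, μ(16) = 0, μ(17) = -1, μ(18) = 0, μ(19) = -1, μ(20) = 0, μ(21) = 1, μ(22) = 1, μ(23) = -1, μ(24) = 0, μ(25) = 0, μ(26) = 1, μ(27) = 0, μ(28) = 0, μ(29) = -1, μ(30) = -1, μ(31) = -1, μ(32) = 0, μ(33) = 1, μ(34) = 1, μ(35) = 1, μ(36) = 0, μ(37) = -1, μ(38) = 1, μ(39) = 1, μ(40) = 0, μ(41) = -1, μ(42) = -1, μ(43) = -1, μ(44) = 0, μ(45) = 0, μ(46) = 1, μ(47) = -1, μ(48) = 0, μ(49) = 0, μ(50) = 0, μ(51) = 1, μ(52) = 0, μ(53) = -1, μ(54) = 0, μ(55) = 1, μ(56) = 0, μ(57) = 1, μ(58) = 1, μ(59) = -1, μ(60) = 0, μ(61) = -1, μ(62) = 1, μ(63) = 0, μ(64) = 0, μ(65) = 1, μ(66) = -1, μ(67) = -1, μ(68) = 0, μ(69) = 1, μ(70) = -1, μ(71) = -1, μ(72) = 0, μ(73) = -1, μ(74) = 1, μ(75) = 0, μ(76) = 0, μ(77) = 1, μ(78) = -1, μ(79) = -1, μ(80) = 0, μ(81) = 0, μ(82) = 1, μ(83) = -1, μ(84) = 0, μ(85) = 1, μ(86) = 1, μ(87) = 1, μ(88) = 0, μ(89) = -1, μ(90) = 0, μ(91) = 1, μ(92) = 0, μ(93) = 1, μ(94) = 1, μ(95) = 1, μ(96) = 0, μ(97) = -1, μ(98) = 0, μ(99) = 0, μ(100) = 0, μ(101) = -1, μ(102) = -1, μ(103) = -1, μ(104) = 0, μ(105) = -1, μ(106) = 1, μ(107) = -1, μ(108) = 0, μ(109) = -1, μ(110) = -1, μ(111) = 1, μ(112) = 0, μ(113) = -1, μ(114) = -1, μ(115) = 1, μ(116) = 0, μ(117) = 0, μ(118) = 1, μ(119) = 1, μ(120) = 0, μ(121) = 0, μ(122) = 1, μ(123) = 1, μ(124) = 0, μ(125) = 0, μ(126) = 0, μ(127) = -1, μ(128) = 0, μ(129) = 1, μ(130) = -1, μ(131) = -1, μ(132) = 0, μ(133) = 1, μ(134) = 1, μ(135) = 0, μ(136) = 0, μ(137) = -1, μ(138) = -1, μ(139) = -1, μ(140) = 0, μ(141) = 1, μ(142) = 1, μ(143) = 1, μ(144) = 0, μ(145) = 1, μ(146) = 1, μ(147) = 0, μ(148) = 0, μ(149) = -1, μ(150) = 0, μ(151) = -1, μ(152) = 0, μ(153) = 0, μ(154) = -1, μ(155) = 1, μ(156) = 0, μ(157) = -1, μ(158) = 1, μ(159) = 1, μ(160) = 0, μ(161) = 1, μ(162) = 0, μ(163) = -1, μ(164) = 0, μ(165) = -1, μ(166) = 1, μ(167) = -1, μ(168) = 0, μ(169) = 0, μ(170) = -1, μ(171) = 0, μ(172) = 0, μ(173) = -1. Summing all 173 values: -3. (Mertens function M(x) = Σ_{n ≤ x} μ(n); on average M(x) should be small (PNT ⟺ M(x) = o(x)).)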